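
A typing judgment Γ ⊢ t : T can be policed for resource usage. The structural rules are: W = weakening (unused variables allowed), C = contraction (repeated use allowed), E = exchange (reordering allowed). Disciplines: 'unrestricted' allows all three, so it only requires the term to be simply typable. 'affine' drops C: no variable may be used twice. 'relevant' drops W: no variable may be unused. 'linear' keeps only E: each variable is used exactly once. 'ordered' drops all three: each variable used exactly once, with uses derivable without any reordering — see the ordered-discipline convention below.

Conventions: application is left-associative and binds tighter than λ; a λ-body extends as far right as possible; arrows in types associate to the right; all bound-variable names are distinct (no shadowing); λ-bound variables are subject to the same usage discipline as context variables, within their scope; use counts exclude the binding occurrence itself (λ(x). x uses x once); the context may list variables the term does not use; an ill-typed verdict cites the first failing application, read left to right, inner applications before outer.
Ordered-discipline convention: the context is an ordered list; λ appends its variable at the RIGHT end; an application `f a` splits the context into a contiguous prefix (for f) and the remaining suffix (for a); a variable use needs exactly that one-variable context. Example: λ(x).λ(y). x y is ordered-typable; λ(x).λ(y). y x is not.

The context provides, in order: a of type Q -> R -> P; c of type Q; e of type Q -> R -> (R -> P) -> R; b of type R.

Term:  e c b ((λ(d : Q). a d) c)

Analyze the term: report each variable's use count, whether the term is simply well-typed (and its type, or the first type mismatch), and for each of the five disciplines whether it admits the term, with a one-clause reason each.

counts: a ×1; c ×2; e ×1; b ×1; d (λ-bound) ×1
uses in reading order: e, c, b, a, d, c
typing: ✓ — R
ordered: ✗ — repeated use of c ×2
linear: ✗ — repeated use of c ×2
affine: ✗ — repeated use of c ×2
relevant: ✓ — every one of a, c, e, b, d appears
unrestricted: ✓ — type-checks (R) and nothing is barred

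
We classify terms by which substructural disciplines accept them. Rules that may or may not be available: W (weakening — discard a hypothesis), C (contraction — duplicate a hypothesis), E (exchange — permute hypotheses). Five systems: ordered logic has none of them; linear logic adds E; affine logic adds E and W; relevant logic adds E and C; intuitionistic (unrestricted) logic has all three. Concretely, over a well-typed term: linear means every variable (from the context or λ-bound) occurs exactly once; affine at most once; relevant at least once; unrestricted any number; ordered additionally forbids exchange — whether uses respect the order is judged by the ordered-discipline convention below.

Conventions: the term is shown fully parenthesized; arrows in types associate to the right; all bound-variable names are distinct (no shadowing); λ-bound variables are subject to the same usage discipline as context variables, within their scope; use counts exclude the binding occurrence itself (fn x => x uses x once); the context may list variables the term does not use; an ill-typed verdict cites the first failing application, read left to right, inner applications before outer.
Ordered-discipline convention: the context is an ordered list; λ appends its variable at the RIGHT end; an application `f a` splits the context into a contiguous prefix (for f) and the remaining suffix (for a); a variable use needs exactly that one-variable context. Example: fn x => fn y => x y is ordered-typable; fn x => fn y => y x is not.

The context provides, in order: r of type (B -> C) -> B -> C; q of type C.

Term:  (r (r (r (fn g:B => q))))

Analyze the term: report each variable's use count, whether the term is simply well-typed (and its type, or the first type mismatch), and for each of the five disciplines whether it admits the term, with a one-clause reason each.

variable uses: r ×3, q ×1, g (λ-bound) ×0
order of uses: r, r, r, q
typing: ✓ — B -> C
ordered ✗ (needs contraction — r ×3; g never used (weakening))
linear ✗ (needs contraction — r ×3; g never used (weakening))
affine ✗ (needs contraction — r ×3)
relevant ✗ (g never used (weakening))
unrestricted ✓ (typability at B -> C is all that's needed)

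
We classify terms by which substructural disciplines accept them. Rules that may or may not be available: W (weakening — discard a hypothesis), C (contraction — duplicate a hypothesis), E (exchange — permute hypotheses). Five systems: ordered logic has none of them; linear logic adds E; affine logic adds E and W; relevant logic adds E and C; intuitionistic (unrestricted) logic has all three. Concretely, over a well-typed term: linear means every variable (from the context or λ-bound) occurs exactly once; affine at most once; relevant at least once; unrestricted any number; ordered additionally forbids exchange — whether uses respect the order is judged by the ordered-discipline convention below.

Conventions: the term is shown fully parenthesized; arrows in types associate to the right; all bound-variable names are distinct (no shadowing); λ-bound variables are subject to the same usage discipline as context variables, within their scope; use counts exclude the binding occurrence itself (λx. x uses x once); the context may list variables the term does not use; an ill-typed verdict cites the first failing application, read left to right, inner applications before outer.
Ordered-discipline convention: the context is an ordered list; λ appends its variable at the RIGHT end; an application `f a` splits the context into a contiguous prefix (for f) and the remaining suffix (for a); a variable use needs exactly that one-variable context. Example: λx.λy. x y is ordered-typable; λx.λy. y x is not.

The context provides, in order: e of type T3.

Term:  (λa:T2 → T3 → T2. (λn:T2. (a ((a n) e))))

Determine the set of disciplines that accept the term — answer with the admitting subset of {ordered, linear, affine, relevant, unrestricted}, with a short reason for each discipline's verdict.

accepted by: relevant, unrestricted
use counts: e ×1, a (bound) ×2, n (bound) ×1
use order (left to right): a, a, n, e
typing: well-typed at (T2 → T3 → T2) → T2 → T3 → T2
ordered: ✗ — repeated use of a ×2
linear: ✗ — repeated use of a ×2
affine: ✗ — repeated use of a ×2
relevant: ✓ — e, a, n: all used, weakening unneeded
unrestricted: ✓ — typability at (T2 → T3 → T2) → T2 → T3 → T2 is all that's needed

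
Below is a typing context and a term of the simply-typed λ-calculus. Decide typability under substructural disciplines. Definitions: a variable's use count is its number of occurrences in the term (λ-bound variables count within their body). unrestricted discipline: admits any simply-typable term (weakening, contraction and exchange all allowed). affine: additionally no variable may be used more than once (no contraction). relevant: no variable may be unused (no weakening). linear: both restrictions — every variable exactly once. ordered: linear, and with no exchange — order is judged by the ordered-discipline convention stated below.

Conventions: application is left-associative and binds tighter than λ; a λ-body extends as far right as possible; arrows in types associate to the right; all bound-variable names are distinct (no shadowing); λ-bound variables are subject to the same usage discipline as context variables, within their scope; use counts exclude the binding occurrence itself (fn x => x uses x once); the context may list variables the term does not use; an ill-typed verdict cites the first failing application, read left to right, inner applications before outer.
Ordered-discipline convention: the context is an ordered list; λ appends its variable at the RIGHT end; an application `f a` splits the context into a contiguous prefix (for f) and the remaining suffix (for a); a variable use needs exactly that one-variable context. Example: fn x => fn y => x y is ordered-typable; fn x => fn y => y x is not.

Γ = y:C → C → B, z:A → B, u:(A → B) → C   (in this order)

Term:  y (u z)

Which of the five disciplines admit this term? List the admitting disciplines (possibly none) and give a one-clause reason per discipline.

admitting disciplines: linear, affine, relevant, unrestricted
usage: y: 1, z: 1, u: 1
uses in reading order: y, u, z
typing: well-typed at C → B
ordered: ✗, no ordered split (uses run y, u, z)
linear: ✓, each of y, z, u used exactly once
affine: ✓, none of y, z, u used more than once
relevant: ✓, every one of y, z, u appears
unrestricted: ✓, typability at C → B is all that's needed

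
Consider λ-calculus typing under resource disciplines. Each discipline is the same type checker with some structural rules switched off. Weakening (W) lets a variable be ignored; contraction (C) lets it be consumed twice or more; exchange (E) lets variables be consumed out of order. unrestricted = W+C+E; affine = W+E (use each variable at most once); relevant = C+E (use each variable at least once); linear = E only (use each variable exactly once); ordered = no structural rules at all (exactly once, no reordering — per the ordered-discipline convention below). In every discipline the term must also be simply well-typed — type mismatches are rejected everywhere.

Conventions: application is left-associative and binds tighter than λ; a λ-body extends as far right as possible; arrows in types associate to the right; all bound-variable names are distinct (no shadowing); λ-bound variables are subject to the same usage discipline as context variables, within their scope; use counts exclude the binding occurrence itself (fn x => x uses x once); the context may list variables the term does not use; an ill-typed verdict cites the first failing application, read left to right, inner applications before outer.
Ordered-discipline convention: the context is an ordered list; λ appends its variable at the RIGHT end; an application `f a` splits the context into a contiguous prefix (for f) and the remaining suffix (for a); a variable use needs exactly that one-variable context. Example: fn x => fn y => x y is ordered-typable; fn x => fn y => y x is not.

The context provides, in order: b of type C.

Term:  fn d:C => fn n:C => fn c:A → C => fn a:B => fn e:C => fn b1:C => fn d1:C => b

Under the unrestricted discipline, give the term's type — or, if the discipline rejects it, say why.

term : C → C → (A → C) → B → C → C → C → C
usage: b=1; d (bound)=0; n (bound)=0; c (bound)=0; a (bound)=0; e (bound)=0; b1 (bound)=0; d1 (bound)=0
left-to-right use order: b
typing: the term checks, with type C → C → (A → C) → B → C → C → C → C
across the five disciplines: ordered ✗ · linear ✗ · affine ✓ · relevant ✗ · unrestricted ✓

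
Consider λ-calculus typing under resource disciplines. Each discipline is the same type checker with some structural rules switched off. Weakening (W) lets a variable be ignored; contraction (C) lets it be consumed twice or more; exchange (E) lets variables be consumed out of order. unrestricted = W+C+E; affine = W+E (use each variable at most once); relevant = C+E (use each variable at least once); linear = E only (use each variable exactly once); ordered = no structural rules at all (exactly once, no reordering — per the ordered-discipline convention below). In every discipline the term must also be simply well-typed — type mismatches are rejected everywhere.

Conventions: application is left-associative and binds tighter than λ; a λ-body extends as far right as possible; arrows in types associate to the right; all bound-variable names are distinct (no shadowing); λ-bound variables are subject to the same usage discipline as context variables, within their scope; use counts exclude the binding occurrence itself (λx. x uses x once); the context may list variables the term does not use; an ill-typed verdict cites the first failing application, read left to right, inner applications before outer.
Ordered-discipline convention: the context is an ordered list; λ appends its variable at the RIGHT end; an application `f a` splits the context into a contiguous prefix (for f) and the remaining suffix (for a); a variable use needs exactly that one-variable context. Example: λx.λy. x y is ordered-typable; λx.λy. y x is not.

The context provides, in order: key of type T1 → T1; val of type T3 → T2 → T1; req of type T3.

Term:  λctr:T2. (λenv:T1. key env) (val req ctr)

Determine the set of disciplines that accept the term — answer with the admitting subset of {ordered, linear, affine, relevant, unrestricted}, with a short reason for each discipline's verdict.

admitted in: ordered, linear, affine, relevant, unrestricted
use counts: key: 1; val: 1; req: 1; ctr (λ-bound): 1; env (λ-bound): 1
uses in reading order: key, env, val, req, ctr
typing: ✓ — T2 → T1
ordered ✓ (single-use (key, val, req, ctr, env), ordered derivation ok)
linear ✓ (key, val, req, ctr, env: one use apiece)
affine ✓ (none of key, val, req, ctr, env used more than once)
relevant ✓ (every one of key, val, req, ctr, env appears)
unrestricted ✓ (well-typed at T2 → T1; no restrictions here)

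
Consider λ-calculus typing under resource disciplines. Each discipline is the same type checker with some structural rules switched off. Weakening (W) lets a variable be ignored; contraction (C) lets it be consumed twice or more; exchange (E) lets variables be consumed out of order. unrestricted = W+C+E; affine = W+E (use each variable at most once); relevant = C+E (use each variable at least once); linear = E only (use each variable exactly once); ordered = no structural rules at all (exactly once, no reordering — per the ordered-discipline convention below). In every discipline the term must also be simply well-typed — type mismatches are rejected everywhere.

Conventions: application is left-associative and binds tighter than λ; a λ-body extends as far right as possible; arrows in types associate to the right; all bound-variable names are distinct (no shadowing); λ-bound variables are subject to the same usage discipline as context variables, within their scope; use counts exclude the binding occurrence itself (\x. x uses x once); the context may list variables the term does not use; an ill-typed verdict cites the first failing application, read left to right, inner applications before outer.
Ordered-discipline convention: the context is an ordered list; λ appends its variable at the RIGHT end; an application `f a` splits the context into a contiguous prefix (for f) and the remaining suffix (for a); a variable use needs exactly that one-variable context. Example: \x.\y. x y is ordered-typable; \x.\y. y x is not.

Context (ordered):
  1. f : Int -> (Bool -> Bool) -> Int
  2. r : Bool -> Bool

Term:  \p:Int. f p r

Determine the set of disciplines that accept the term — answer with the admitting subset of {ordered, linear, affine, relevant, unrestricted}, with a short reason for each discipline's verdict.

accepted by: linear, affine, relevant, unrestricted
use counts: f ×1, r ×1, p (λ-bound) ×1
use order (left to right): f, p, r
typing: well-typed — term : Int -> Int
ordered ✗ (no contiguous prefix/suffix split fits f, p, r)
linear ✓ (exactly-once usage across f, r, p)
affine ✓ (f, r, p: no repeats, contraction unneeded)
relevant ✓ (every one of f, r, p appears)
unrestricted ✓ (well-typed at Int -> Int; no restrictions here)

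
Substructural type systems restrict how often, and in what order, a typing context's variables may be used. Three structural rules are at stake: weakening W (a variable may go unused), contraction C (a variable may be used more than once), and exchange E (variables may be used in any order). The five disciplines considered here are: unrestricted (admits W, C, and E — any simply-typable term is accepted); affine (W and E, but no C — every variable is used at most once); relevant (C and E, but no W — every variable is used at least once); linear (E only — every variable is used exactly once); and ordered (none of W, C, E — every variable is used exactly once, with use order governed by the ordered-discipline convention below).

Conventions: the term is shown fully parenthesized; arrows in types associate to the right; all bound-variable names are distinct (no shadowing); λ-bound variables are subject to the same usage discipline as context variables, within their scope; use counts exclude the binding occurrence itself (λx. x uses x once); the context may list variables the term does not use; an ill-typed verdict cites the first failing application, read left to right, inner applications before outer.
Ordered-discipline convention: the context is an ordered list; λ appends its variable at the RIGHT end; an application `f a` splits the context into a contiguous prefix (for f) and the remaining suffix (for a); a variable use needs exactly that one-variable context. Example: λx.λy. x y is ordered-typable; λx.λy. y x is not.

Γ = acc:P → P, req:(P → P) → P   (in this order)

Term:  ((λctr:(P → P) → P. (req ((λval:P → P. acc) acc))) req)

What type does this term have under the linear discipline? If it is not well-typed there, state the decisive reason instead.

not well-typed under linear — needs contraction — acc ×2, req ×2; ctr, val never used (weakening)
use counts: acc ×2; req ×2; ctr [bound] ×0; val [bound] ×0
uses in reading order: req, acc, acc, req
typing: well-typed at P
per-discipline verdicts: ordered ✗ · linear ✗ · affine ✗ · relevant ✗ · unrestricted ✓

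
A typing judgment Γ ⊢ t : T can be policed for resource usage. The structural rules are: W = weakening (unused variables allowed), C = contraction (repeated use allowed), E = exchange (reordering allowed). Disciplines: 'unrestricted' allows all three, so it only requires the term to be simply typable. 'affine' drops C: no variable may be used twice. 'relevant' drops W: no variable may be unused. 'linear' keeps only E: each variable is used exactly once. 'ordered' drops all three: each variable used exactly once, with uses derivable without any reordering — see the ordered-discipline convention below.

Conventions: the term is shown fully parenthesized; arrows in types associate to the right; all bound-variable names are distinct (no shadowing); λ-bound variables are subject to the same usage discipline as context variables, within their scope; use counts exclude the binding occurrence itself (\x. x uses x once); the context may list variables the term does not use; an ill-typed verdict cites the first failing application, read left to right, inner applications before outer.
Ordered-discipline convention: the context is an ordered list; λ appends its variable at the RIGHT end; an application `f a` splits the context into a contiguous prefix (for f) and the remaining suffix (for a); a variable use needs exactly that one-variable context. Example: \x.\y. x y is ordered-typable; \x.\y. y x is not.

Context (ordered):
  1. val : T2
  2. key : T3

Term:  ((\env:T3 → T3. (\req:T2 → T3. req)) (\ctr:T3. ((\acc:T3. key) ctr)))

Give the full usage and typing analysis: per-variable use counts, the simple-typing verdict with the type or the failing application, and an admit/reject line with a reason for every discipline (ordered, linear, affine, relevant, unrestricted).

use counts: val: 0, key: 1, env (bound): 0, req (bound): 1, ctr (bound): 1, acc (bound): 0
use order (left to right): req, key, ctr
typing: the term checks, with type (T2 → T3) → T2 → T3
ordered: ✗ — val, env, acc left unused
linear: ✗ — val, env, acc left unused
affine: ✓ — none of val, key, env, req, ctr, acc used more than once
relevant: ✗ — val, env, acc left unused
unrestricted: ✓ — well-typed at (T2 → T3) → T2 → T3; no restrictions here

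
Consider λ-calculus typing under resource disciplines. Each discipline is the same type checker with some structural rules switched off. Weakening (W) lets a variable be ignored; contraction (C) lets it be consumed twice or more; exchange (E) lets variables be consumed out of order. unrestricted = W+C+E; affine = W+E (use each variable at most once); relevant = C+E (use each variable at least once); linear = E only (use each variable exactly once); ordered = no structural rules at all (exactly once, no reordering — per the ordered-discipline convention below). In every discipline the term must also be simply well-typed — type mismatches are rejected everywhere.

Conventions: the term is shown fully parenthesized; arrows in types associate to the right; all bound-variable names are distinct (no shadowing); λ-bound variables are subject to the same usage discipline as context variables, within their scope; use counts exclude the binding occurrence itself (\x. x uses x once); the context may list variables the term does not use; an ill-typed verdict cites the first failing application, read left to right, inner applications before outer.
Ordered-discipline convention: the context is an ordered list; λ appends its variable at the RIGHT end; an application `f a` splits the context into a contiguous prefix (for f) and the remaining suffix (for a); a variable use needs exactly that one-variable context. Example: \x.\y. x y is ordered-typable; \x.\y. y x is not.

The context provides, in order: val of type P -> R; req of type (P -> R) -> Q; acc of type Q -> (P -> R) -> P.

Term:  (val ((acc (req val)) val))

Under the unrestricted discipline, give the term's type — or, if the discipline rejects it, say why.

term : R
counts: val: 3; req: 1; acc: 1
left-to-right use order: val, acc, req, val, val
typing: well-typed — term : R
summary: ordered ✗, linear ✗, affine ✗, relevant ✓, unrestricted ✓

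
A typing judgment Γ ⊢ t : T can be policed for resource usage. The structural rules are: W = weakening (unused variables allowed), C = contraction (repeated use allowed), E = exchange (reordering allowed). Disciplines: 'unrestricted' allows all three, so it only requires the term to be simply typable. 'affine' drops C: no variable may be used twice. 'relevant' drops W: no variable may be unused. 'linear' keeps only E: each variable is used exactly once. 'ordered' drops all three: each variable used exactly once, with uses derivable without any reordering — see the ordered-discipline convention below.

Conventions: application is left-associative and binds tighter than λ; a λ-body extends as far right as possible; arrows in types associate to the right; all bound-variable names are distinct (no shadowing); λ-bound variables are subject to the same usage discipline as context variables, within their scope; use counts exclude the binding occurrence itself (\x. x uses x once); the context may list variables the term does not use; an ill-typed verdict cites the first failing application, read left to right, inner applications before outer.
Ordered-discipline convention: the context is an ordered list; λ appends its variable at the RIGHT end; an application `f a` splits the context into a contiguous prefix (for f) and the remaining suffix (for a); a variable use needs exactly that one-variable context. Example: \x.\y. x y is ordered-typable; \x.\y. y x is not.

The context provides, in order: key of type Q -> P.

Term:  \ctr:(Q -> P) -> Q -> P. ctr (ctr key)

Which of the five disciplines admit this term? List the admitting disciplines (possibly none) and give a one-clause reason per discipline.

admitted in: relevant, unrestricted
variable uses: key=1; ctr (bound)=2
left-to-right use order: ctr, ctr, key
typing: well-typed — term : ((Q -> P) -> Q -> P) -> Q -> P
ordered ✗ (ctr ×2 used more than once (contraction))
linear ✗ (ctr ×2 used more than once (contraction))
affine ✗ (ctr ×2 used more than once (contraction))
relevant ✓ (none of key, ctr goes unused)
unrestricted ✓ (type-checks (((Q -> P) -> Q -> P) -> Q -> P) and nothing is barred)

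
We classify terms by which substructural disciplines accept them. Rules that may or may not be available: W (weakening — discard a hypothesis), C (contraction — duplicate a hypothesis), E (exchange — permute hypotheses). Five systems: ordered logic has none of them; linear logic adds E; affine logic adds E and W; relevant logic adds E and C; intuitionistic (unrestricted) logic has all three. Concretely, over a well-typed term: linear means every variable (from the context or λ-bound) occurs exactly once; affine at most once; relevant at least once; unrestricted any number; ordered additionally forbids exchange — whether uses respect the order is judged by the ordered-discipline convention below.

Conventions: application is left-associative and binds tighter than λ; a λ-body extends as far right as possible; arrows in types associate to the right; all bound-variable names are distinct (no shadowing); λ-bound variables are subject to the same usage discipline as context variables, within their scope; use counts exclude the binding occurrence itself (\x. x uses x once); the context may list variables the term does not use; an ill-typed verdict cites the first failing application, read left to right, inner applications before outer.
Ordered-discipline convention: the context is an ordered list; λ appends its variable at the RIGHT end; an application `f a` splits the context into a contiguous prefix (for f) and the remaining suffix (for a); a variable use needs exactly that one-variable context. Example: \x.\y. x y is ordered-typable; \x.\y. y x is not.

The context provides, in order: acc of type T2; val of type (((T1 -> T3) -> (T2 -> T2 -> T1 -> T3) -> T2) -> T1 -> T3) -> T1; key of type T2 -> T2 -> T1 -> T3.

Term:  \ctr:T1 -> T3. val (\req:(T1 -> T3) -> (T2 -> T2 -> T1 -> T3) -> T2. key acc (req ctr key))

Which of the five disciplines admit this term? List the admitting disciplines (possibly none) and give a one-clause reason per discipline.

admitted in: relevant, unrestricted
use counts: acc=1, val=1, key=2, ctr (bound)=1, req (bound)=1
order of uses: val, key, acc, req, ctr, key
typing: well-typed — term : (T1 -> T3) -> T1
ordered ✗ (repeated use of key ×2)
linear ✗ (repeated use of key ×2)
affine ✗ (repeated use of key ×2)
relevant ✓ (acc, val, key, ctr, req: all used, weakening unneeded)
unrestricted ✓ (simply typable at (T1 -> T3) -> T1; W, C, E all held)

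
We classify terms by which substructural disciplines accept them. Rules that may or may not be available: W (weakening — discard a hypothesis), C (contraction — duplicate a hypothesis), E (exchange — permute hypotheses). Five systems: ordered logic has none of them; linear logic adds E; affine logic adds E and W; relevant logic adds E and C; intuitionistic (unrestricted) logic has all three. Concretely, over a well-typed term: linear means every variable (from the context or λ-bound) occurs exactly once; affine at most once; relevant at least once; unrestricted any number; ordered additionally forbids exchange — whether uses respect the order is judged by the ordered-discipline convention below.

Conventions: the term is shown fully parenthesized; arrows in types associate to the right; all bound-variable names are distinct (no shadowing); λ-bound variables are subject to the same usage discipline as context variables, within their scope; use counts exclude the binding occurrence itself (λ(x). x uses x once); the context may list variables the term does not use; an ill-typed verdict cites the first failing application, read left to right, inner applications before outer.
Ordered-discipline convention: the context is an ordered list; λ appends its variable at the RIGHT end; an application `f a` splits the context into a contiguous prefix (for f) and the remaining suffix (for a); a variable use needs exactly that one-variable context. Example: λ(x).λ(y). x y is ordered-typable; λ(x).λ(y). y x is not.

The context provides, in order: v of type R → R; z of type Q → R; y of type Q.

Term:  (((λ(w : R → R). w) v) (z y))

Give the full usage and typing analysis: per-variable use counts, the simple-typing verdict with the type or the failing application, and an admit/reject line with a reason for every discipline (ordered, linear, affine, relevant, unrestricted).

usage: v: 1×; z: 1×; y: 1×; w (bound): 1×
use order (left to right): w, v, z, y
typing: well-typed at R
ordered: ✓, one use each (v, z, y, w); ordered split holds
linear: ✓, v, z, y, w: one use apiece
affine: ✓, none of v, z, y, w used more than once
relevant: ✓, at least one use each (v, z, y, w)
unrestricted: ✓, well-typed at R; no restrictions here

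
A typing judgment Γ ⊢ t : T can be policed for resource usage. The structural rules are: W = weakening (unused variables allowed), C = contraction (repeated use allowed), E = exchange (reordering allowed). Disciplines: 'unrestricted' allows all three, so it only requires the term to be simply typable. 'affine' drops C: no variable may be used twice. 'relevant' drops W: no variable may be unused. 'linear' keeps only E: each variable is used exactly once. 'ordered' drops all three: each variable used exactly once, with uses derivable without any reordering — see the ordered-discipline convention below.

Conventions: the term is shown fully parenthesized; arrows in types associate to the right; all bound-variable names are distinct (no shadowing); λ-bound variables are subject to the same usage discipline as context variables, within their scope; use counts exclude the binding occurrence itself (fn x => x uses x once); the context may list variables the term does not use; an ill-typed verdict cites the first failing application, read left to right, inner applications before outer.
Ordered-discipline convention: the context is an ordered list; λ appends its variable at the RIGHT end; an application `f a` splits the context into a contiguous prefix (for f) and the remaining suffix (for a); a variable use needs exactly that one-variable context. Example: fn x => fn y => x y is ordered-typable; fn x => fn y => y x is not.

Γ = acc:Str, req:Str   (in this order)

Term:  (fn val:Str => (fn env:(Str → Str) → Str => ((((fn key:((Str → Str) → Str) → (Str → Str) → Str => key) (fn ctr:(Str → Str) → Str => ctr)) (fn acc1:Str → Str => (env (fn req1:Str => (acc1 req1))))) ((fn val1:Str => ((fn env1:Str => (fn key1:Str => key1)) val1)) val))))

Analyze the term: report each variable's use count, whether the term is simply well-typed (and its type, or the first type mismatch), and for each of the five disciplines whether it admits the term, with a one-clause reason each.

counts: acc: 0, req: 0, val [bound]: 1, env [bound]: 1, key [bound]: 1, ctr [bound]: 1, acc1 [bound]: 1, req1 [bound]: 1, val1 [bound]: 1, env1 [bound]: 0, key1 [bound]: 1
uses in reading order: key, ctr, env, acc1, req1, key1, val1, val
typing: well-typed — term : Str → ((Str → Str) → Str) → Str
ordered: ✗ — unused: acc, req, env1 — weakening required
linear: ✗ — unused: acc, req, env1 — weakening required
affine: ✓ — none of acc, req, val, env, key, ctr, acc1, req1, val1, env1, key1 used more than once
relevant: ✗ — unused: acc, req, env1 — weakening required
unrestricted: ✓ — well-typed at Str → ((Str → Str) → Str) → Str; no restrictions here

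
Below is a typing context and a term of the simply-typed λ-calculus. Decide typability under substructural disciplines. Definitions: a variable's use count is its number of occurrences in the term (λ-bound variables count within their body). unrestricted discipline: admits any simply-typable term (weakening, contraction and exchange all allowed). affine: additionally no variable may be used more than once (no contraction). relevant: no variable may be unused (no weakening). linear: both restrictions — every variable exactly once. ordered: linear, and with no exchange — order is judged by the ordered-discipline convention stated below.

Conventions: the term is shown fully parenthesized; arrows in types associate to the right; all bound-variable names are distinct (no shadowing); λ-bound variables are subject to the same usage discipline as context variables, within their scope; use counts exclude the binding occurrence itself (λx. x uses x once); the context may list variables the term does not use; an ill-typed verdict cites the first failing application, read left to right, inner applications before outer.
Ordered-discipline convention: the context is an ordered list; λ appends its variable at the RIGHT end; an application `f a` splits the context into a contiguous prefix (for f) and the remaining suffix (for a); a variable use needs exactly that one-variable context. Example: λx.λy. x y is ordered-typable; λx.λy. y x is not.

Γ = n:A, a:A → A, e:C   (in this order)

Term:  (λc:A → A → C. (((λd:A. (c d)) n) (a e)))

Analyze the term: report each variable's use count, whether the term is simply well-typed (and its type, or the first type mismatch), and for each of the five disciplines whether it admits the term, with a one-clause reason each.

usage: n ×1, a ×1, e ×1, c (bound) ×1, d (bound) ×1
use order (left to right): c, d, n, a, e
typing: ill-typed: an application expects A but receives C
ordered ✗ (fails simple typing)
linear ✗ (a type mismatch blocks all five)
affine ✗ (the type mismatch rejects it)
relevant ✗ (not simply typable)
unrestricted ✗ (fails simple typing)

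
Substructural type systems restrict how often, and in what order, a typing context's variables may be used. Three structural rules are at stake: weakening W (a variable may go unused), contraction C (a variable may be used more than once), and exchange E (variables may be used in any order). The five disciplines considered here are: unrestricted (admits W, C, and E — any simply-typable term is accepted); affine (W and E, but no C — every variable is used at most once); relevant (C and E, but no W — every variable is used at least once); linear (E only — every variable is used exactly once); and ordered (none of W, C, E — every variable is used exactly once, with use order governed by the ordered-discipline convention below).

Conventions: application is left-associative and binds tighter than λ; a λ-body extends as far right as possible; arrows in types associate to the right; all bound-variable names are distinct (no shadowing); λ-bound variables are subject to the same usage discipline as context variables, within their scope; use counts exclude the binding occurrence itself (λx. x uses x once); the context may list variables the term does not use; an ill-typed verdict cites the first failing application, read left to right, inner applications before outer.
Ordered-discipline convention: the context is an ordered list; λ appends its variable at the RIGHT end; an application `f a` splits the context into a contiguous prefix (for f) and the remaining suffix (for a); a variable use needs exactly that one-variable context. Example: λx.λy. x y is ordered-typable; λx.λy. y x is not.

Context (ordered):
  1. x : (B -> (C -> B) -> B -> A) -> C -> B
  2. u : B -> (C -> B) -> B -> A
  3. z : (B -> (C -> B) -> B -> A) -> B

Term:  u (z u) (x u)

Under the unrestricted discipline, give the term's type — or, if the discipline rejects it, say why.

term : B -> A
counts: x: 1, u: 3, z: 1
left-to-right use order: u, z, u, x, u
typing: well-typed at B -> A
all disciplines: ordered ✗ | linear ✗ | affine ✗ | relevant ✓ | unrestricted ✓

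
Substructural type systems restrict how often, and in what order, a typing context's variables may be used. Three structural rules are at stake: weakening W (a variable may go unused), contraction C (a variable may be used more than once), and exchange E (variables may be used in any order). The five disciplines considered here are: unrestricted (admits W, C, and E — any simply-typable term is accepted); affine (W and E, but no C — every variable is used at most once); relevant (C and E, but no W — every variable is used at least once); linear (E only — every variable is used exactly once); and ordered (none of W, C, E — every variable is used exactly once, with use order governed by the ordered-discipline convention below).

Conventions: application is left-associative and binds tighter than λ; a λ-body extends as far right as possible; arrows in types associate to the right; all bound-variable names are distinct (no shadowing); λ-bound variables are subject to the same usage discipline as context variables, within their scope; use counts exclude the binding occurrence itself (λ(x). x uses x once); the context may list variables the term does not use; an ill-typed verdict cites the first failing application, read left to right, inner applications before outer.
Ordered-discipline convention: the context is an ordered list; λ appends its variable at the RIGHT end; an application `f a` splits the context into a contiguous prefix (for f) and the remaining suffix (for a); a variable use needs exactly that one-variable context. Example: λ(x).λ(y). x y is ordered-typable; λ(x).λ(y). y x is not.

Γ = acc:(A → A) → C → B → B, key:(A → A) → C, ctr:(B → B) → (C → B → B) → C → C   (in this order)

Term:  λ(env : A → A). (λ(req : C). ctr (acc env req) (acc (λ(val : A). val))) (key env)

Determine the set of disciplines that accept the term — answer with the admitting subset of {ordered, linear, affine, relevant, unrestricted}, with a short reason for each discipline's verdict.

admitted by: relevant, unrestricted
use counts: acc: 2; key: 1; ctr: 1; env (bound): 2; req (bound): 1; val (bound): 1
uses in reading order: ctr, acc, env, req, acc, val, key, env
typing: the term checks, with type (A → A) → C → C
ordered: ✗ — repeated use of acc ×2, env ×2
linear: ✗ — repeated use of acc ×2, env ×2
affine: ✗ — repeated use of acc ×2, env ×2
relevant: ✓ — every one of acc, key, ctr, env, req, val appears
unrestricted: ✓ — typability at (A → A) → C → C is all that's needed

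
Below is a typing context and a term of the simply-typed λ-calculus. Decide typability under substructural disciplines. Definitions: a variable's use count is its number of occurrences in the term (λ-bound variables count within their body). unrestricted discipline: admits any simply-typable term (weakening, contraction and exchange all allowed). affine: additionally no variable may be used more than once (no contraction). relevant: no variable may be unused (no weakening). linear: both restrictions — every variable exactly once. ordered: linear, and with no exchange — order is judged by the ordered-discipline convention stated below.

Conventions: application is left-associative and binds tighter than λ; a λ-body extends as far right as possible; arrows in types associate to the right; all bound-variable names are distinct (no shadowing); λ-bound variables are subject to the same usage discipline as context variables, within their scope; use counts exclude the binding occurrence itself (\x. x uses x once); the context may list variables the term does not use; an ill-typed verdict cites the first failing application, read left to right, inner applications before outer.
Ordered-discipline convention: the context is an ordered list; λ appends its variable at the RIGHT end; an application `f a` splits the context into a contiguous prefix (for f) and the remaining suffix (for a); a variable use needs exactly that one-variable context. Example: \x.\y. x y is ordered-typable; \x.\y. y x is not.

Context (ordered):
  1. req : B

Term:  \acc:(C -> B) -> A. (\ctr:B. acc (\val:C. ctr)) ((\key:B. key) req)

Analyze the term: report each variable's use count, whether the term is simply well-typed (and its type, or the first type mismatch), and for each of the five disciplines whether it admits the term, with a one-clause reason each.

usage: req: 1×; acc [bound]: 1×; ctr [bound]: 1×; val [bound]: 0×; key [bound]: 1×
use order (left to right): acc, ctr, key, req
typing: the term checks, with type ((C -> B) -> A) -> A
ordered: ✗, val never used (weakening)
linear: ✗, val never used (weakening)
affine: ✓, none of req, acc, ctr, val, key used more than once
relevant: ✗, val never used (weakening)
unrestricted: ✓, typability at ((C -> B) -> A) -> A is all that's needed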